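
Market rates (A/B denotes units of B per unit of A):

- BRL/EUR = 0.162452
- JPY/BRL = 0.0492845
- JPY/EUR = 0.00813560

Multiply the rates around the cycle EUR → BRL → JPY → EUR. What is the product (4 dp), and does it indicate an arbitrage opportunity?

Around EUR → BRL → JPY → EUR: 1 ÷ 0.162452 ÷ 0.0492845 × 0.00813560 = 1.016141
Product > 1; profitable direction is EUR → BRL → JPY → EUR.

1.0161 (arbitrage exists)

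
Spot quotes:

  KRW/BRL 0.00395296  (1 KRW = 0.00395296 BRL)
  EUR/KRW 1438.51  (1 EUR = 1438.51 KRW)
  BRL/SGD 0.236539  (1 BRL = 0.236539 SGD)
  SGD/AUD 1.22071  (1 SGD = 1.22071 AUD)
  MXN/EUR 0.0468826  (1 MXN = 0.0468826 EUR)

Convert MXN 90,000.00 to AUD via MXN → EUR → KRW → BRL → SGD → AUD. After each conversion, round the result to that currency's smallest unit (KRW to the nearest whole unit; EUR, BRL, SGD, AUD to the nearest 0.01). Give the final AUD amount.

MXN 90,000.00 × 0.0468826 = EUR 4,219.43
EUR 4,219.43 × 1438.51 = KRW 6,069,692
KRW 6,069,692 × 0.00395296 = BRL 23,993.25
BRL 23,993.25 × 0.236539 = SGD 5,675.34
SGD 5,675.34 × 1.22071 = AUD 6,927.94

AUD 6,927.94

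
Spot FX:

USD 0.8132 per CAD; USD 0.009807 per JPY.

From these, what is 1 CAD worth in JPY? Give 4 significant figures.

1 CAD × 0.8132 = 0.8132 USD
0.8132 USD ÷ 0.009807 = 82.9204 JPY

CAD/JPY = 82.92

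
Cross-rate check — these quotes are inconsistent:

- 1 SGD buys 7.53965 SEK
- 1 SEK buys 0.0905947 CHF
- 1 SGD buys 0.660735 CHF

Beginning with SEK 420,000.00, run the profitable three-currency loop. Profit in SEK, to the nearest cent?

Profit: SEK 14,186.14

Profitable loop is SEK → CHF → SGD → SEK:
SEK 420,000.00 × 0.0905947 = CHF 38,049.77
CHF 38,049.77 ÷ 0.660735 = SGD 57,587.04
SGD 57,587.04 × 7.53965 = SEK 434,186.14
Profit = SEK 434,186.14 − SEK 420,000.00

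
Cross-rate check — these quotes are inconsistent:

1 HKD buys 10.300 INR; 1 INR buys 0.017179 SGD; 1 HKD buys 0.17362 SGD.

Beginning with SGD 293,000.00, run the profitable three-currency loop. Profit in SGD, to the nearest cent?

Profit: SGD 5,609.05

Profitable loop is SGD → HKD → INR → SGD:
SGD 293,000.00 ÷ 0.17362 = HKD 1,687,593.60
HKD 1,687,593.60 × 10.300 = INR 17,382,214.03
INR 17,382,214.03 × 0.017179 = SGD 298,609.05
Profit = SGD 298,609.05 − SGD 293,000.00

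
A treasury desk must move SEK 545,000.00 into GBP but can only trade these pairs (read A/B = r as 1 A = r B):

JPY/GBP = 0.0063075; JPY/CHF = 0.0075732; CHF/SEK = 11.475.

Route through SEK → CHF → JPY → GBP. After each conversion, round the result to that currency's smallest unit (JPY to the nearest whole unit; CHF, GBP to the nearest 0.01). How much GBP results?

GBP 39,556.84

SEK 545,000.00 ÷ 11.475 = CHF 47,494.55
CHF 47,494.55 ÷ 0.0075732 = JPY 6,271,398
JPY 6,271,398 × 0.0063075 = GBP 39,556.84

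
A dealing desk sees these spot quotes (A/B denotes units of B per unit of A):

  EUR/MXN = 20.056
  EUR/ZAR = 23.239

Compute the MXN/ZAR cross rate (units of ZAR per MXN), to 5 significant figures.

1 MXN ÷ 20.056 = 0.0498604 EUR
0.0498604 EUR × 23.239 = 1.15871 ZAR

MXN/ZAR = 1.1587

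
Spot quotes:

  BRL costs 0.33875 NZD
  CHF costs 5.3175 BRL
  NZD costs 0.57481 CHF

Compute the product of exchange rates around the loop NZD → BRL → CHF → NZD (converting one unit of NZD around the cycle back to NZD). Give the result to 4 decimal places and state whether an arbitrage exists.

Around NZD → BRL → CHF → NZD: 1 ÷ 0.33875 ÷ 5.3175 ÷ 0.57481 = 0.965804
Product < 1; profitable direction is NZD → CHF → BRL → NZD.

0.9658 (arbitrage exists)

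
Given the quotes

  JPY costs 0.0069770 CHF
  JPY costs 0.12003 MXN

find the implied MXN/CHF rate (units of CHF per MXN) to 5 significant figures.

1 MXN ÷ 0.12003 = 8.33125 JPY
8.33125 JPY × 0.0069770 = 0.0581271 CHF

MXN/CHF = 0.058127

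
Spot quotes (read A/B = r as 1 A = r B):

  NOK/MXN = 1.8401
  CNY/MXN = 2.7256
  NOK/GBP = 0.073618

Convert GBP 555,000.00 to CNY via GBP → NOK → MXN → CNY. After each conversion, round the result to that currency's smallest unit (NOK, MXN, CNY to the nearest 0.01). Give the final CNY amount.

GBP 555,000.00 ÷ 0.073618 = NOK 7,538,917.11
NOK 7,538,917.11 × 1.8401 = MXN 13,872,361.37
MXN 13,872,361.37 ÷ 2.7256 = CNY 5,089,654.16

CNY 5,089,654.16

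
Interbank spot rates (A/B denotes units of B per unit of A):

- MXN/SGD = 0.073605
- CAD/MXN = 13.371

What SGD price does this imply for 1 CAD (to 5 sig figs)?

1 CAD × 13.371 = 13.371 MXN
13.371 MXN × 0.073605 = 0.984172 SGD

CAD/SGD = 0.98417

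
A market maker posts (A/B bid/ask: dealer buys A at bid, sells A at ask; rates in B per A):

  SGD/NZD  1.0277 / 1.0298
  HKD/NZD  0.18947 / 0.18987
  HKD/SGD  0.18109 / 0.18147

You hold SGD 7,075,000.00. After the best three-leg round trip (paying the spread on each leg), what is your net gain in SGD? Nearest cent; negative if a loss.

Best loop SGD → HKD → NZD → SGD:
SGD 7,075,000.00 ÷ 0.18147 (buy HKD at ask) = HKD 38,987,160.41
HKD 38,987,160.41 × 0.18947 (sell HKD at bid) = NZD 7,386,897.28
NZD 7,386,897.28 ÷ 1.0298 (buy SGD at ask) = SGD 7,173,137.78

Net profit: SGD 98,137.78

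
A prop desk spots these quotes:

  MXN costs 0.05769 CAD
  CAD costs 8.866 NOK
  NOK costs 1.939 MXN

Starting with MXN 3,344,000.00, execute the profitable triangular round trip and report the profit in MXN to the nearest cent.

Profit: MXN 27,787.48

Profitable loop is MXN → NOK → CAD → MXN:
MXN 3,344,000.00 ÷ 1.939 = NOK 1,724,600.31
NOK 1,724,600.31 ÷ 8.866 = CAD 194,518.42
CAD 194,518.42 ÷ 0.05769 = MXN 3,371,787.48
Profit = MXN 3,371,787.48 − MXN 3,344,000.00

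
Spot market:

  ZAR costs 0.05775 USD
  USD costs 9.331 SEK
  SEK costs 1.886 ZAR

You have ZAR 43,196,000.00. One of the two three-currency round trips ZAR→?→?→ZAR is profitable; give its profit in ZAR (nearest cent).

Profit: ZAR 704,088.82

Profitable loop is ZAR → USD → SEK → ZAR:
ZAR 43,196,000.00 × 0.05775 = USD 2,494,569.00
USD 2,494,569.00 × 9.331 = SEK 23,276,823.34
SEK 23,276,823.34 × 1.886 = ZAR 43,900,088.82
Profit = ZAR 43,900,088.82 − ZAR 43,196,000.00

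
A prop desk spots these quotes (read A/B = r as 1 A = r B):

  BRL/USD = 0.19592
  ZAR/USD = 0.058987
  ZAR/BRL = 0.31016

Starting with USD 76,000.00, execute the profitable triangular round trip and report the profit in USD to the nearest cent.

Profitable loop is USD → ZAR → BRL → USD:
USD 76,000.00 ÷ 0.058987 = ZAR 1,288,419.48
ZAR 1,288,419.48 × 0.31016 = BRL 399,616.19
BRL 399,616.19 × 0.19592 = USD 78,292.80
Profit = USD 78,292.80 − USD 76,000.00

Profit: USD 2,292.80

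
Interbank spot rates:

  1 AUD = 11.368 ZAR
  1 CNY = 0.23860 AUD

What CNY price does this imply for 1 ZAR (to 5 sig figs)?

ZAR/CNY = 0.36868

1 ZAR ÷ 11.368 = 0.0879662 AUD
0.0879662 AUD ÷ 0.23860 = 0.368677 CNY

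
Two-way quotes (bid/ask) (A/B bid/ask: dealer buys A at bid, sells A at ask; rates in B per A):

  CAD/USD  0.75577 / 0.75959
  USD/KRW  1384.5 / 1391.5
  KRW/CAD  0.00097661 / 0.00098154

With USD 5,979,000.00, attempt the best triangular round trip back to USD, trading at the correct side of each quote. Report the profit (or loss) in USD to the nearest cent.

Net profit: USD 130,875.06

Best loop USD → KRW → CAD → USD:
USD 5,979,000.00 × 1384.5 (sell USD at bid) = KRW 8,277,925,500
KRW 8,277,925,500 × 0.00097661 (sell KRW at bid) = CAD 8,084,304.82
CAD 8,084,304.82 × 0.75577 (sell CAD at bid) = USD 6,109,875.06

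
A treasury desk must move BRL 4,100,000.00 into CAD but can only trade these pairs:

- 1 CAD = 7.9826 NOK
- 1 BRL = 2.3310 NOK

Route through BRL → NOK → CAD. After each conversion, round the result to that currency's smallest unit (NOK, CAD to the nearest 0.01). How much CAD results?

CAD 1,197,241.50

BRL 4,100,000.00 × 2.3310 = NOK 9,557,100.00
NOK 9,557,100.00 ÷ 7.9826 = CAD 1,197,241.50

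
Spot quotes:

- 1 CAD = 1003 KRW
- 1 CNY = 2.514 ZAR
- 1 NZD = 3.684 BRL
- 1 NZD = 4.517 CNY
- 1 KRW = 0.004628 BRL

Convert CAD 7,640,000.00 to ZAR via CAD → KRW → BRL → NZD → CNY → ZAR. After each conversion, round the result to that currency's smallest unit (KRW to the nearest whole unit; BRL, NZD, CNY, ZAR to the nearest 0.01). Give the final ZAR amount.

CAD 7,640,000.00 × 1003 = KRW 7,662,920,000
KRW 7,662,920,000 × 0.004628 = BRL 35,463,993.76
BRL 35,463,993.76 ÷ 3.684 = NZD 9,626,491.25
NZD 9,626,491.25 × 4.517 = CNY 43,482,860.98
CNY 43,482,860.98 × 2.514 = ZAR 109,315,912.50

ZAR 109,315,912.50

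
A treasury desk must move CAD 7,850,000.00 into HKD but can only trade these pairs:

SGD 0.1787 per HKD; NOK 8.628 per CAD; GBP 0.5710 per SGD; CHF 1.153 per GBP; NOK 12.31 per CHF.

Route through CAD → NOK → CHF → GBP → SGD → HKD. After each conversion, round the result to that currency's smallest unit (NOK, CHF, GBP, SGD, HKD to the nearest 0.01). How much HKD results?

CAD 7,850,000.00 × 8.628 = NOK 67,729,800.00
NOK 67,729,800.00 ÷ 12.31 = CHF 5,502,014.62
CHF 5,502,014.62 ÷ 1.153 = GBP 4,771,912.07
GBP 4,771,912.07 ÷ 0.5710 = SGD 8,357,113.96
SGD 8,357,113.96 ÷ 0.1787 = HKD 46,766,166.54

HKD 46,766,166.54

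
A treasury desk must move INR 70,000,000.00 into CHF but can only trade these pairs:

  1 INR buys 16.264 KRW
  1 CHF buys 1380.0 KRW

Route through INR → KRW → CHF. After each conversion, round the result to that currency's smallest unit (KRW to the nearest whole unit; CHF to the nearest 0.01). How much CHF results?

INR 70,000,000.00 × 16.264 = KRW 1,138,480,000
KRW 1,138,480,000 ÷ 1380.0 = CHF 824,985.51

CHF 824,985.51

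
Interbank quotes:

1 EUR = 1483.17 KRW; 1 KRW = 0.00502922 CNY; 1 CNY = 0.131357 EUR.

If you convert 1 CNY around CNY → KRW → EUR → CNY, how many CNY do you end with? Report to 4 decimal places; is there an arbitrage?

1.0206 (arbitrage exists)

Around CNY → KRW → EUR → CNY: 1 ÷ 0.00502922 ÷ 1483.17 ÷ 0.131357 = 1.020599
Product > 1; profitable direction is CNY → KRW → EUR → CNY.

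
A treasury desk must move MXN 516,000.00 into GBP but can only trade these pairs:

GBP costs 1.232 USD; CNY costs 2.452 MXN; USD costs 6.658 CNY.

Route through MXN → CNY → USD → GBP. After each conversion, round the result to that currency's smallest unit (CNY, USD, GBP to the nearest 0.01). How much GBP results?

MXN 516,000.00 ÷ 2.452 = CNY 210,440.46
CNY 210,440.46 ÷ 6.658 = USD 31,607.16
USD 31,607.16 ÷ 1.232 = GBP 25,655.16

GBP 25,655.16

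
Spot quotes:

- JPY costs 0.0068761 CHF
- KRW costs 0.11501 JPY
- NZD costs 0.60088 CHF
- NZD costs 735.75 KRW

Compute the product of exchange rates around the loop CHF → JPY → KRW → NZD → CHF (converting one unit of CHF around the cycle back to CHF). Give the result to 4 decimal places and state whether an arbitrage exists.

1.0327 (arbitrage exists)

Around CHF → JPY → KRW → NZD → CHF: 1 ÷ 0.0068761 ÷ 0.11501 ÷ 735.75 × 0.60088 = 1.032713
Product > 1; profitable direction is CHF → JPY → KRW → NZD → CHF.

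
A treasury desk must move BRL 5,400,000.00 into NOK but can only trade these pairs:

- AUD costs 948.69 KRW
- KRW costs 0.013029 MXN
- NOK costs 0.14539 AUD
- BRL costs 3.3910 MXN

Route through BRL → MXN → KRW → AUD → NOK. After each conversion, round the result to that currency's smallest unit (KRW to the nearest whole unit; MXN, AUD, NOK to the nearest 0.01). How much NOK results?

NOK 10,189,470.25

BRL 5,400,000.00 × 3.3910 = MXN 18,311,400.00
MXN 18,311,400.00 ÷ 0.013029 = KRW 1,405,434,032
KRW 1,405,434,032 ÷ 948.69 = AUD 1,481,447.08
AUD 1,481,447.08 ÷ 0.14539 = NOK 10,189,470.25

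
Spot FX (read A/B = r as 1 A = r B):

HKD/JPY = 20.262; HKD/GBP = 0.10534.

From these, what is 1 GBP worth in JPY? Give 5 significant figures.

1 GBP ÷ 0.10534 = 9.49307 HKD
9.49307 HKD × 20.262 = 192.349 JPY

GBP/JPY = 192.35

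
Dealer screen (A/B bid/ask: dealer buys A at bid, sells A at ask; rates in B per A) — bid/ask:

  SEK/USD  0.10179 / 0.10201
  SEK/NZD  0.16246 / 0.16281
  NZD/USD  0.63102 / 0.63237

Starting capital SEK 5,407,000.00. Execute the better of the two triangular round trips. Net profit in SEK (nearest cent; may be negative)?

Best loop SEK → NZD → USD → SEK:
SEK 5,407,000.00 × 0.16246 (sell SEK at bid) = NZD 878,421.22
NZD 878,421.22 × 0.63102 (sell NZD at bid) = USD 554,301.36
USD 554,301.36 ÷ 0.10201 (buy SEK at ask) = SEK 5,433,794.32

Net profit: SEK 26,794.32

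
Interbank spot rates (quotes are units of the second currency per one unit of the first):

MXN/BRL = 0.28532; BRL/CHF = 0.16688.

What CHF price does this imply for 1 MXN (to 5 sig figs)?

1 MXN × 0.28532 = 0.28532 BRL
0.28532 BRL × 0.16688 = 0.0476142 CHF

MXN/CHF = 0.047614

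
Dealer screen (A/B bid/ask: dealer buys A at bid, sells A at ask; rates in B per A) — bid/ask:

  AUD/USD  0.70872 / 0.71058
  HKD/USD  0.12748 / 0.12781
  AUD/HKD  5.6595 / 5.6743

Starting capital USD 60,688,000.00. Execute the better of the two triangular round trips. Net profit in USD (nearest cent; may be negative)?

Best loop USD → AUD → HKD → USD:
USD 60,688,000.00 ÷ 0.71058 (buy AUD at ask) = AUD 85,406,287.82
AUD 85,406,287.82 × 5.6595 (sell AUD at bid) = HKD 483,356,885.92
HKD 483,356,885.92 × 0.12748 (sell HKD at bid) = USD 61,618,335.82

Net profit: USD 930,335.82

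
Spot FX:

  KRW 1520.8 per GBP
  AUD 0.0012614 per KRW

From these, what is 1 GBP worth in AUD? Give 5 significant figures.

GBP/AUD = 1.9183

1 GBP × 1520.8 = 1520.8 KRW
1520.8 KRW × 0.0012614 = 1.91834 AUD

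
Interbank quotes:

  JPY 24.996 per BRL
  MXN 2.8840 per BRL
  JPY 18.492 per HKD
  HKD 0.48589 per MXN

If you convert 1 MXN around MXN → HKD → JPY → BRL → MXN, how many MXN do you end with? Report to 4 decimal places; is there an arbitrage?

Around MXN → HKD → JPY → BRL → MXN: 1 × 0.48589 × 18.492 ÷ 24.996 × 2.8840 = 1.036684
Product > 1; profitable direction is MXN → HKD → JPY → BRL → MXN.

1.0367 (arbitrage exists)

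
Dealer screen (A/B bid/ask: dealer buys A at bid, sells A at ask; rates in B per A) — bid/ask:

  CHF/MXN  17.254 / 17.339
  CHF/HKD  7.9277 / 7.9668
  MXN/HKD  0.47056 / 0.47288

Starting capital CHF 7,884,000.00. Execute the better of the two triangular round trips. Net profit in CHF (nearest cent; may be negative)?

Net profit: CHF 150,659.97

Best loop CHF → MXN → HKD → CHF:
CHF 7,884,000.00 × 17.254 (sell CHF at bid) = MXN 136,030,536.00
MXN 136,030,536.00 × 0.47056 (sell MXN at bid) = HKD 64,010,529.02
HKD 64,010,529.02 ÷ 7.9668 (buy CHF at ask) = CHF 8,034,659.97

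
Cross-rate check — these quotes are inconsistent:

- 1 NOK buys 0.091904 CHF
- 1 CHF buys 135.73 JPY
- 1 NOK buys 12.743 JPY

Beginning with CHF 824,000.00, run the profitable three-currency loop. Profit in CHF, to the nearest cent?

Profitable loop is CHF → NOK → JPY → CHF:
CHF 824,000.00 ÷ 0.091904 = NOK 8,965,877.44
NOK 8,965,877.44 × 12.743 = JPY 114,252,176
JPY 114,252,176 ÷ 135.73 = CHF 841,760.67
Profit = CHF 841,760.67 − CHF 824,000.00

Profit: CHF 17,760.67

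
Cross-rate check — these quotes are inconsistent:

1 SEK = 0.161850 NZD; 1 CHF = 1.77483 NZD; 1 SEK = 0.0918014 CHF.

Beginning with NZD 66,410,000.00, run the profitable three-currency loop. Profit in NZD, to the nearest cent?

Profit: NZD 443,914.54

Profitable loop is NZD → SEK → CHF → NZD:
NZD 66,410,000.00 ÷ 0.161850 = SEK 410,318,195.86
SEK 410,318,195.86 × 0.0918014 = CHF 37,667,784.83
CHF 37,667,784.83 × 1.77483 = NZD 66,853,914.54
Profit = NZD 66,853,914.54 − NZD 66,410,000.00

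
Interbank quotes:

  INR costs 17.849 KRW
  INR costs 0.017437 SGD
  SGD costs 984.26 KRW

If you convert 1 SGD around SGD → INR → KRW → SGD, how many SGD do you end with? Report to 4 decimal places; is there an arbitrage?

1.0400 (arbitrage exists)

Around SGD → INR → KRW → SGD: 1 ÷ 0.017437 × 17.849 ÷ 984.26 = 1.039997
Product > 1; profitable direction is SGD → INR → KRW → SGD.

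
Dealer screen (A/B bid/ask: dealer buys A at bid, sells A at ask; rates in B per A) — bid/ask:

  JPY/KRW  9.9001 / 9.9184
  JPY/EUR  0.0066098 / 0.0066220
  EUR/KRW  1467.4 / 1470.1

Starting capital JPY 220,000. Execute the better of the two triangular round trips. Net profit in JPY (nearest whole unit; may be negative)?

Net profit: JPY 3,731

Best loop JPY → KRW → EUR → JPY:
JPY 220,000 × 9.9001 (sell JPY at bid) = KRW 2,178,022
KRW 2,178,022 ÷ 1470.1 (buy EUR at ask) = EUR 1,481.55
EUR 1,481.55 ÷ 0.0066220 (buy JPY at ask) = JPY 223,731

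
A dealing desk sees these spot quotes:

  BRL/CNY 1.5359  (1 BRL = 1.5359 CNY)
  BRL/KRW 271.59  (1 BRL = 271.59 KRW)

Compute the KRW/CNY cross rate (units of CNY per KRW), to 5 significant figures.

KRW/CNY = 0.0056552

1 KRW ÷ 271.59 = 0.00368202 BRL
0.00368202 BRL × 1.5359 = 0.00565522 CNY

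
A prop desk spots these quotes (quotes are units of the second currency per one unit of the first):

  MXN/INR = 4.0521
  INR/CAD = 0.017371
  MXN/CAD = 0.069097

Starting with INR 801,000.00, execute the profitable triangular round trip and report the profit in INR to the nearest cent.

Profit: INR 14,977.72

Profitable loop is INR → CAD → MXN → INR:
INR 801,000.00 × 0.017371 = CAD 13,914.17
CAD 13,914.17 ÷ 0.069097 = MXN 201,371.56
MXN 201,371.56 × 4.0521 = INR 815,977.72
Profit = INR 815,977.72 − INR 801,000.00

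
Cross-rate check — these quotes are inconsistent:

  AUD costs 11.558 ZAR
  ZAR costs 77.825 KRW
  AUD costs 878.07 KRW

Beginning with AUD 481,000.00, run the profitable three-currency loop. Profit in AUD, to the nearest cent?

Profitable loop is AUD → ZAR → KRW → AUD:
AUD 481,000.00 × 11.558 = ZAR 5,559,398.00
ZAR 5,559,398.00 × 77.825 = KRW 432,660,149
KRW 432,660,149 ÷ 878.07 = AUD 492,739.93
Profit = AUD 492,739.93 − AUD 481,000.00

Profit: AUD 11,739.93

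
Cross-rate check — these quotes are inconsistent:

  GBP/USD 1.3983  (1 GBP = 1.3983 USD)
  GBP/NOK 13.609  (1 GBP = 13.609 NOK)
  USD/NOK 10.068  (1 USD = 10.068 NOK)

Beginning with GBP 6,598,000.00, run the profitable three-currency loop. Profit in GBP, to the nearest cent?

Profit: GBP 227,424.42

Profitable loop is GBP → USD → NOK → GBP:
GBP 6,598,000.00 × 1.3983 = USD 9,225,983.40
USD 9,225,983.40 × 10.068 = NOK 92,887,200.87
NOK 92,887,200.87 ÷ 13.609 = GBP 6,825,424.42
Profit = GBP 6,825,424.42 − GBP 6,598,000.00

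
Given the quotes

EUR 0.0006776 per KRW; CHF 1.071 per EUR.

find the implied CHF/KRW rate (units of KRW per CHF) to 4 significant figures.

1 CHF ÷ 1.071 = 0.933707 EUR
0.933707 EUR ÷ 0.0006776 = 1377.96 KRW

CHF/KRW = 1378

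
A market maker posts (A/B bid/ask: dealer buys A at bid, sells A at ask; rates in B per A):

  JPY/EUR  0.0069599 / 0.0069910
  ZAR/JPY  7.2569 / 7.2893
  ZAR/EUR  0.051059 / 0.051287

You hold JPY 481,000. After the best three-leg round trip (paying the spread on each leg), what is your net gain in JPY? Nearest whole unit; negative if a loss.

Net profit: JPY 939

Best loop JPY → ZAR → EUR → JPY:
JPY 481,000 ÷ 7.2893 (buy ZAR at ask) = ZAR 65,987.13
ZAR 65,987.13 × 0.051059 (sell ZAR at bid) = EUR 3,369.24
EUR 3,369.24 ÷ 0.0069910 (buy JPY at ask) = JPY 481,939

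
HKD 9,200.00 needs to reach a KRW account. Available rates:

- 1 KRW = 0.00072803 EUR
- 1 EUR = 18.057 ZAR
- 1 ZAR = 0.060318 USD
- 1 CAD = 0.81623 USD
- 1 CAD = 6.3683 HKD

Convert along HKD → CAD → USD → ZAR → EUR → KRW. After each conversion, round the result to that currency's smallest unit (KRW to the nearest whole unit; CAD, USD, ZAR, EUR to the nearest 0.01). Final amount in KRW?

KRW 1,487,082

HKD 9,200.00 ÷ 6.3683 = CAD 1,444.66
CAD 1,444.66 × 0.81623 = USD 1,179.17
USD 1,179.17 ÷ 0.060318 = ZAR 19,549.22
ZAR 19,549.22 ÷ 18.057 = EUR 1,082.64
EUR 1,082.64 ÷ 0.00072803 = KRW 1,487,082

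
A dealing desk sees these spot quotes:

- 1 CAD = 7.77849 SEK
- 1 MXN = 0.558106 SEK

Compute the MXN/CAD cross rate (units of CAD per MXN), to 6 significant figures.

MXN/CAD = 0.0717499

1 MXN × 0.558106 = 0.558106 SEK
0.558106 SEK ÷ 7.77849 = 0.0717499 CAD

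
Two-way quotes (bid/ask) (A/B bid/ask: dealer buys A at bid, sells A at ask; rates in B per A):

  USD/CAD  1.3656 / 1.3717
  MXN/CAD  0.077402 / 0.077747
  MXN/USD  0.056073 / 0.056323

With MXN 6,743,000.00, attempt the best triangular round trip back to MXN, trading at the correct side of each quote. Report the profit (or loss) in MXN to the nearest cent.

Net profit: MXN 12,545.52

Best loop MXN → CAD → USD → MXN:
MXN 6,743,000.00 × 0.077402 (sell MXN at bid) = CAD 521,921.69
CAD 521,921.69 ÷ 1.3717 (buy USD at ask) = USD 380,492.59
USD 380,492.59 ÷ 0.056323 (buy MXN at ask) = MXN 6,755,545.52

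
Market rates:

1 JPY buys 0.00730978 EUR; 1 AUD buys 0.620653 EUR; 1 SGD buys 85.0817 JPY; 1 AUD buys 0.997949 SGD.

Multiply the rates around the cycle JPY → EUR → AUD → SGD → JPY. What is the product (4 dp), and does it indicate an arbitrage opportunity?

1.0000 (no arbitrage)

Around JPY → EUR → AUD → SGD → JPY: 1 × 0.00730978 ÷ 0.620653 × 0.997949 × 85.0817 = 1.000000
Product ≈ 1 (deviation 0.000%, within rounding noise).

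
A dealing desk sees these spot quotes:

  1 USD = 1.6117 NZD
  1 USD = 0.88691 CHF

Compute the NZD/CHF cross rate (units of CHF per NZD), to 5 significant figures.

NZD/CHF = 0.55029

1 NZD ÷ 1.6117 = 0.620463 USD
0.620463 USD × 0.88691 = 0.550295 CHF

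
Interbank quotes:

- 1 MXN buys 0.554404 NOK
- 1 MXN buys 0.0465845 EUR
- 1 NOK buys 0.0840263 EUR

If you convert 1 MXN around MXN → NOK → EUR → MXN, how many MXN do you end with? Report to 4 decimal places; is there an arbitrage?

1.0000 (no arbitrage)

Around MXN → NOK → EUR → MXN: 1 × 0.554404 × 0.0840263 ÷ 0.0465845 = 1.000000
Product ≈ 1 (deviation 0.000%, within rounding noise).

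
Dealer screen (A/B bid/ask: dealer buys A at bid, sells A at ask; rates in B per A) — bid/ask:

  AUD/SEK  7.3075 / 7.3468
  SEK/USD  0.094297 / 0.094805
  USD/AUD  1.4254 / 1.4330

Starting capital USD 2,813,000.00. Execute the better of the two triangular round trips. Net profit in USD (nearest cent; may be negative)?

Net profit: USD 5,344.53

Best loop USD → SEK → AUD → USD:
USD 2,813,000.00 ÷ 0.094805 (buy SEK at ask) = SEK 29,671,430.83
SEK 29,671,430.83 ÷ 7.3468 (buy AUD at ask) = AUD 4,038,687.71
AUD 4,038,687.71 ÷ 1.4330 (buy USD at ask) = USD 2,818,344.53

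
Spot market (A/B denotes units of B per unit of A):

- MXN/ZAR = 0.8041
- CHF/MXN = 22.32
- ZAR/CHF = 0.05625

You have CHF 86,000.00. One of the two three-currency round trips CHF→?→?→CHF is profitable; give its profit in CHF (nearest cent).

Profit: CHF 821.09

Profitable loop is CHF → MXN → ZAR → CHF:
CHF 86,000.00 × 22.32 = MXN 1,919,520.00
MXN 1,919,520.00 × 0.8041 = ZAR 1,543,486.03
ZAR 1,543,486.03 × 0.05625 = CHF 86,821.09
Profit = CHF 86,821.09 − CHF 86,000.00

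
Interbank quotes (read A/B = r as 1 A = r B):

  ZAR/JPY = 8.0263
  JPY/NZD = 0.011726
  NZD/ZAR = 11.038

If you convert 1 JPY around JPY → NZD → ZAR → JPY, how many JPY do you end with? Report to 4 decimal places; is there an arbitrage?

1.0389 (arbitrage exists)

Around JPY → NZD → ZAR → JPY: 1 × 0.011726 × 11.038 × 8.0263 = 1.038857
Product > 1; profitable direction is JPY → NZD → ZAR → JPY.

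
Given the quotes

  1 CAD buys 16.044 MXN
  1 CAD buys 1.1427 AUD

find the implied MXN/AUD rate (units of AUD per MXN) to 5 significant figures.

MXN/AUD = 0.071223

1 MXN ÷ 16.044 = 0.0623286 CAD
0.0623286 CAD × 1.1427 = 0.0712229 AUD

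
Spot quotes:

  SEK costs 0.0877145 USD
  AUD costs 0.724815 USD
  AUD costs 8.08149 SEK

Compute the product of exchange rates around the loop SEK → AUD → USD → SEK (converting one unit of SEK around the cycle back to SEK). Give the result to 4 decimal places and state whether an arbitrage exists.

1.0225 (arbitrage exists)

Around SEK → AUD → USD → SEK: 1 ÷ 8.08149 × 0.724815 ÷ 0.0877145 = 1.022502
Product > 1; profitable direction is SEK → AUD → USD → SEK.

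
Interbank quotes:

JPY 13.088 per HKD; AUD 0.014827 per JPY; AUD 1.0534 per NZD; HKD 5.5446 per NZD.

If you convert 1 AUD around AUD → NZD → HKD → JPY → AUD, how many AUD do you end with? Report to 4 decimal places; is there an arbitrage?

1.0214 (arbitrage exists)

Around AUD → NZD → HKD → JPY → AUD: 1 ÷ 1.0534 × 5.5446 × 13.088 × 0.014827 = 1.021418
Product > 1; profitable direction is AUD → NZD → HKD → JPY → AUD.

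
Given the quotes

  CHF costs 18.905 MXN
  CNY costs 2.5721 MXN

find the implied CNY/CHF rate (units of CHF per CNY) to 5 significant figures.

CNY/CHF = 0.13605

1 CNY × 2.5721 = 2.5721 MXN
2.5721 MXN ÷ 18.905 = 0.136054 CHF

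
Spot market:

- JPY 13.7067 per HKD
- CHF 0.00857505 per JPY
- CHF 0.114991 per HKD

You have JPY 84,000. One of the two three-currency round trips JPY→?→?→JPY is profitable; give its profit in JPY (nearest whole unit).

Profitable loop is JPY → CHF → HKD → JPY:
JPY 84,000 × 0.00857505 = CHF 720.30
CHF 720.30 ÷ 0.114991 = HKD 6,264.01
HKD 6,264.01 × 13.7067 = JPY 85,859
Profit = JPY 85,859 − JPY 84,000

Profit: JPY 1,859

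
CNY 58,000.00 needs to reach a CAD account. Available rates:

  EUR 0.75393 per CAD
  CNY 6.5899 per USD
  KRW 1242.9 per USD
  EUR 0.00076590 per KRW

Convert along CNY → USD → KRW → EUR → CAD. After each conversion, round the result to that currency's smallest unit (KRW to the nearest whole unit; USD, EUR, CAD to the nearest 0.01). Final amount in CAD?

CNY 58,000.00 ÷ 6.5899 = USD 8,801.35
USD 8,801.35 × 1242.9 = KRW 10,939,198
KRW 10,939,198 × 0.00076590 = EUR 8,378.33
EUR 8,378.33 ÷ 0.75393 = CAD 11,112.88

CAD 11,112.88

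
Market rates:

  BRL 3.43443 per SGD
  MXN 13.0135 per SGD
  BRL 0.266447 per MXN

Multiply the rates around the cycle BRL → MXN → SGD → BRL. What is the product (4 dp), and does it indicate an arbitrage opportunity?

Around BRL → MXN → SGD → BRL: 1 ÷ 0.266447 ÷ 13.0135 × 3.43443 = 0.990489
Product < 1; profitable direction is BRL → SGD → MXN → BRL.

0.9905 (arbitrage exists)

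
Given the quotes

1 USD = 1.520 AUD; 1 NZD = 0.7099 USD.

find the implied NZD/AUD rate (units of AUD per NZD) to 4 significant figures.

NZD/AUD = 1.079

1 NZD × 0.7099 = 0.7099 USD
0.7099 USD × 1.520 = 1.07905 AUD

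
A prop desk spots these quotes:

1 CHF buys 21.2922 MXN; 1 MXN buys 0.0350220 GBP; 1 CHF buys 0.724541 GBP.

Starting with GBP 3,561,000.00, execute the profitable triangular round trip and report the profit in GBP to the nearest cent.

Profit: GBP 103,970.54

Profitable loop is GBP → CHF → MXN → GBP:
GBP 3,561,000.00 ÷ 0.724541 = CHF 4,914,835.74
CHF 4,914,835.74 × 21.2922 = MXN 104,647,665.49
MXN 104,647,665.49 × 0.0350220 = GBP 3,664,970.54
Profit = GBP 3,664,970.54 − GBP 3,561,000.00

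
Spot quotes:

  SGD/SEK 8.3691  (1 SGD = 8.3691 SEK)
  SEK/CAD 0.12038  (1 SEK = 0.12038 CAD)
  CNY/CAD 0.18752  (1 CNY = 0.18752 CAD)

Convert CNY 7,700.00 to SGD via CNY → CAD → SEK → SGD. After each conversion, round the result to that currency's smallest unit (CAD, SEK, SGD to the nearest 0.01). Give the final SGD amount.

CNY 7,700.00 × 0.18752 = CAD 1,443.90
CAD 1,443.90 ÷ 0.12038 = SEK 11,994.52
SEK 11,994.52 ÷ 8.3691 = SGD 1,433.19

SGD 1,433.19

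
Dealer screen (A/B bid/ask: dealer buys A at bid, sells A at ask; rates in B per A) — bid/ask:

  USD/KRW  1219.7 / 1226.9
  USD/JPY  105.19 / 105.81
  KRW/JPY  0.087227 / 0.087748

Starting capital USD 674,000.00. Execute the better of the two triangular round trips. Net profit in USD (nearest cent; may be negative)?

Best loop USD → KRW → JPY → USD:
USD 674,000.00 × 1219.7 (sell USD at bid) = KRW 822,077,800
KRW 822,077,800 × 0.087227 (sell KRW at bid) = JPY 71,707,380
JPY 71,707,380 ÷ 105.81 (buy USD at ask) = USD 677,699.46

Net profit: USD 3,699.46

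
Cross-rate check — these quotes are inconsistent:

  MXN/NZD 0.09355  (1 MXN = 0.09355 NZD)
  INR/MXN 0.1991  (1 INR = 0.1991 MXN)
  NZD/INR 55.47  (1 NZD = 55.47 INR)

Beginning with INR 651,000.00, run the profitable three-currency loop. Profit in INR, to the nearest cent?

Profit: INR 21,595.89

Profitable loop is INR → MXN → NZD → INR:
INR 651,000.00 × 0.1991 = MXN 129,614.10
MXN 129,614.10 × 0.09355 = NZD 12,125.40
NZD 12,125.40 × 55.47 = INR 672,595.89
Profit = INR 672,595.89 − INR 651,000.00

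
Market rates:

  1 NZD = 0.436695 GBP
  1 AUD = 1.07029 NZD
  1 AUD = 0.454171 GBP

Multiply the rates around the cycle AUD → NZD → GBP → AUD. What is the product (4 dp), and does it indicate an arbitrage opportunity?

Around AUD → NZD → GBP → AUD: 1 × 1.07029 × 0.436695 ÷ 0.454171 = 1.029106
Product > 1; profitable direction is AUD → NZD → GBP → AUD.

1.0291 (arbitrage exists)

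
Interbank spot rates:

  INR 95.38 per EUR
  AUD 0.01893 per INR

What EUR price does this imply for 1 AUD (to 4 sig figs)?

1 AUD ÷ 0.01893 = 52.8262 INR
52.8262 INR ÷ 95.38 = 0.55385 EUR

AUD/EUR = 0.5538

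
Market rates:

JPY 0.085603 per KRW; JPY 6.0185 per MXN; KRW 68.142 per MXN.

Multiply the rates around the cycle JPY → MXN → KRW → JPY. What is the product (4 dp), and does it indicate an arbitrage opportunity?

0.9692 (arbitrage exists)

Around JPY → MXN → KRW → JPY: 1 ÷ 6.0185 × 68.142 × 0.085603 = 0.969205
Product < 1; profitable direction is JPY → KRW → MXN → JPY.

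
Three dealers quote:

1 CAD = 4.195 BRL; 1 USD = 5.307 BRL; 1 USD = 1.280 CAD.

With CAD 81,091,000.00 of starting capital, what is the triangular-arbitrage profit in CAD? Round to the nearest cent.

Profitable loop is CAD → BRL → USD → CAD:
CAD 81,091,000.00 × 4.195 = BRL 340,176,745.00
BRL 340,176,745.00 ÷ 5.307 = USD 64,099,631.62
USD 64,099,631.62 × 1.280 = CAD 82,047,528.47
Profit = CAD 82,047,528.47 − CAD 81,091,000.00

Profit: CAD 956,528.47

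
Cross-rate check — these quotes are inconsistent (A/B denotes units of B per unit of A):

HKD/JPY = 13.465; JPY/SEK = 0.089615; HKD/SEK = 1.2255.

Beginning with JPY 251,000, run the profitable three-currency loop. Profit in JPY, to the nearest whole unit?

Profit: JPY 3,918

Profitable loop is JPY → HKD → SEK → JPY:
JPY 251,000 ÷ 13.465 = HKD 18,640.92
HKD 18,640.92 × 1.2255 = SEK 22,844.45
SEK 22,844.45 ÷ 0.089615 = JPY 254,918
Profit = JPY 254,918 − JPY 251,000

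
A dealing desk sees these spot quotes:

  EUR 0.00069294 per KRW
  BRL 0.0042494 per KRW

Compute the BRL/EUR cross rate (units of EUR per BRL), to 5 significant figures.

BRL/EUR = 0.16307

1 BRL ÷ 0.0042494 = 235.327 KRW
235.327 KRW × 0.00069294 = 0.163068 EUR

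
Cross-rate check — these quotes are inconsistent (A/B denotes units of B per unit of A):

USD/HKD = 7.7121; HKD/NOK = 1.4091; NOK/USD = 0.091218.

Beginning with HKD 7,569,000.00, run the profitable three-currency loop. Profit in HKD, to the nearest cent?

Profit: HKD 66,605.68

Profitable loop is HKD → USD → NOK → HKD:
HKD 7,569,000.00 ÷ 7.7121 = USD 981,444.74
USD 981,444.74 ÷ 0.091218 = NOK 10,759,331.96
NOK 10,759,331.96 ÷ 1.4091 = HKD 7,635,605.68
Profit = HKD 7,635,605.68 − HKD 7,569,000.00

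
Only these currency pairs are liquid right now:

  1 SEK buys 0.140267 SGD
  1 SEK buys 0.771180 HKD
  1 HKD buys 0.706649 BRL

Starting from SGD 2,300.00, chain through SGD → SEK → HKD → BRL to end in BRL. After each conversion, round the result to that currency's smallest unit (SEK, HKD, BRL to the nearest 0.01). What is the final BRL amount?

BRL 8,935.77

SGD 2,300.00 ÷ 0.140267 = SEK 16,397.30
SEK 16,397.30 × 0.771180 = HKD 12,645.27
HKD 12,645.27 × 0.706649 = BRL 8,935.77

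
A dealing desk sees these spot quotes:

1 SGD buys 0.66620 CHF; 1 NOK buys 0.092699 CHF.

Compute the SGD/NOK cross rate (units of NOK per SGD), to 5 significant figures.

1 SGD × 0.66620 = 0.6662 CHF
0.6662 CHF ÷ 0.092699 = 7.1867 NOK

SGD/NOK = 7.1867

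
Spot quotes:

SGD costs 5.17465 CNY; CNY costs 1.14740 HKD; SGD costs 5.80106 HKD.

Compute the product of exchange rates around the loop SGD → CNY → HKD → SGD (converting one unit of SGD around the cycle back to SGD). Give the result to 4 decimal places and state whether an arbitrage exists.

Around SGD → CNY → HKD → SGD: 1 × 5.17465 × 1.14740 ÷ 5.80106 = 1.023501
Product > 1; profitable direction is SGD → CNY → HKD → SGD.

1.0235 (arbitrage exists)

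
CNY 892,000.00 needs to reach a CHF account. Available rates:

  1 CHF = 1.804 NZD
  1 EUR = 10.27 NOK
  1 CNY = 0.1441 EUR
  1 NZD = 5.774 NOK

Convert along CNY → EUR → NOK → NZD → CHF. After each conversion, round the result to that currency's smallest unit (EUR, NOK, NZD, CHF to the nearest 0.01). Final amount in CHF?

CNY 892,000.00 × 0.1441 = EUR 128,537.20
EUR 128,537.20 × 10.27 = NOK 1,320,077.04
NOK 1,320,077.04 ÷ 5.774 = NZD 228,624.36
NZD 228,624.36 ÷ 1.804 = CHF 126,731.91

CHF 126,731.91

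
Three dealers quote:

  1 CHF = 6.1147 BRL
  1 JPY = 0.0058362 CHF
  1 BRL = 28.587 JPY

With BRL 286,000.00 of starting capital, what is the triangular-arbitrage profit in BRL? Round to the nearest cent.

Profit: BRL 5,769.53

Profitable loop is BRL → JPY → CHF → BRL:
BRL 286,000.00 × 28.587 = JPY 8,175,882
JPY 8,175,882 × 0.0058362 = CHF 47,716.08
CHF 47,716.08 × 6.1147 = BRL 291,769.53
Profit = BRL 291,769.53 − BRL 286,000.00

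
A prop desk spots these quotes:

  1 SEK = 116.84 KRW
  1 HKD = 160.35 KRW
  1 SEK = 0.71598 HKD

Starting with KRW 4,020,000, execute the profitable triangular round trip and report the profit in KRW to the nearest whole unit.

Profit: KRW 71,172

Profitable loop is KRW → HKD → SEK → KRW:
KRW 4,020,000 ÷ 160.35 = HKD 25,070.16
HKD 25,070.16 ÷ 0.71598 = SEK 35,015.17
SEK 35,015.17 × 116.84 = KRW 4,091,172
Profit = KRW 4,091,172 − KRW 4,020,000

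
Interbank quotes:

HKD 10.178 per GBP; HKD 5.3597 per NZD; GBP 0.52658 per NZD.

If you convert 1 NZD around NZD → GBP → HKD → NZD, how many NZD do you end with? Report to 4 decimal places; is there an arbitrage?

Around NZD → GBP → HKD → NZD: 1 × 0.52658 × 10.178 ÷ 5.3597 = 0.999969
Product ≈ 1 (deviation 0.003%, within rounding noise).

1.0000 (no arbitrage)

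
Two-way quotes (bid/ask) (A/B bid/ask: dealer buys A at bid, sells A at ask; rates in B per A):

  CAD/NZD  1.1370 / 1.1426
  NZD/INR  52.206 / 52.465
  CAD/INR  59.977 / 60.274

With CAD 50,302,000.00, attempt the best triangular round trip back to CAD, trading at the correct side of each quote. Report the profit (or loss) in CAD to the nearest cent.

Best loop CAD → INR → NZD → CAD:
CAD 50,302,000.00 × 59.977 (sell CAD at bid) = INR 3,016,963,054.00
INR 3,016,963,054.00 ÷ 52.465 (buy NZD at ask) = NZD 57,504,299.13
NZD 57,504,299.13 ÷ 1.1426 (buy CAD at ask) = CAD 50,327,585.45

Net profit: CAD 25,585.45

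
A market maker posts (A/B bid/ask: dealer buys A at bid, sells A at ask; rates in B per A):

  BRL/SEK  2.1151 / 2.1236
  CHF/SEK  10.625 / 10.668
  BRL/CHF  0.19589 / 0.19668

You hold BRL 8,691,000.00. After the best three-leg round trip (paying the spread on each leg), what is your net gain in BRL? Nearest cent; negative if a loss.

Best loop BRL → SEK → CHF → BRL:
BRL 8,691,000.00 × 2.1151 (sell BRL at bid) = SEK 18,382,334.10
SEK 18,382,334.10 ÷ 10.668 (buy CHF at ask) = CHF 1,723,128.43
CHF 1,723,128.43 ÷ 0.19668 (buy BRL at ask) = BRL 8,761,076.02

Net profit: BRL 70,076.02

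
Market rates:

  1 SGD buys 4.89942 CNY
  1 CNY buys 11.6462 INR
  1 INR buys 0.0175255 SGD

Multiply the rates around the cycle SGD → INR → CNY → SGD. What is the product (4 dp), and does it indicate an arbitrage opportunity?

1.0000 (no arbitrage)

Around SGD → INR → CNY → SGD: 1 ÷ 0.0175255 ÷ 11.6462 ÷ 4.89942 = 1.000002
Product ≈ 1 (deviation 0.000%, within rounding noise).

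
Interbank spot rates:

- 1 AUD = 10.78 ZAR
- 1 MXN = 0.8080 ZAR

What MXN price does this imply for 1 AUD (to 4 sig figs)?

1 AUD × 10.78 = 10.78 ZAR
10.78 ZAR ÷ 0.8080 = 13.3416 MXN

AUD/MXN = 13.34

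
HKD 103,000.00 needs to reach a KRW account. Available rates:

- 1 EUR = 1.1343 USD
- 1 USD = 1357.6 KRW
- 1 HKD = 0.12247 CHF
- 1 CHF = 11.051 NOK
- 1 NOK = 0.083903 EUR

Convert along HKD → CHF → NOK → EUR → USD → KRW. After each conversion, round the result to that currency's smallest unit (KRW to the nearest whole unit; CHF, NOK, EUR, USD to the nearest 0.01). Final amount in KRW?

KRW 18,011,320

HKD 103,000.00 × 0.12247 = CHF 12,614.41
CHF 12,614.41 × 11.051 = NOK 139,401.84
NOK 139,401.84 × 0.083903 = EUR 11,696.23
EUR 11,696.23 × 1.1343 = USD 13,267.03
USD 13,267.03 × 1357.6 = KRW 18,011,320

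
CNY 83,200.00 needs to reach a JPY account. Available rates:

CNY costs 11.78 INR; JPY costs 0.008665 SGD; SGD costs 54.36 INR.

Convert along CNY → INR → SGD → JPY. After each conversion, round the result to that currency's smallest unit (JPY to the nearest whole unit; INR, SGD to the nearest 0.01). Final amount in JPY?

CNY 83,200.00 × 11.78 = INR 980,096.00
INR 980,096.00 ÷ 54.36 = SGD 18,029.73
SGD 18,029.73 ÷ 0.008665 = JPY 2,080,754

JPY 2,080,754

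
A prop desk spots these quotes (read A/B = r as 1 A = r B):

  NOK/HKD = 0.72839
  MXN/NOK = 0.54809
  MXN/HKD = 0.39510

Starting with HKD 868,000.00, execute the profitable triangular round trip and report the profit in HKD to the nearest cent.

Profit: HKD 9,058.47

Profitable loop is HKD → MXN → NOK → HKD:
HKD 868,000.00 ÷ 0.39510 = MXN 2,196,912.17
MXN 2,196,912.17 × 0.54809 = NOK 1,204,105.59
NOK 1,204,105.59 × 0.72839 = HKD 877,058.47
Profit = HKD 877,058.47 − HKD 868,000.00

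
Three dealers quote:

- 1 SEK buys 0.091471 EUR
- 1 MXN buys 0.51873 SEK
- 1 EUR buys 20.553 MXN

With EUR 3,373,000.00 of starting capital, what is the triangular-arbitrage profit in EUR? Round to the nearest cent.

Profit: EUR 85,727.34

Profitable loop is EUR → SEK → MXN → EUR:
EUR 3,373,000.00 ÷ 0.091471 = SEK 36,875,075.16
SEK 36,875,075.16 ÷ 0.51873 = MXN 71,087,222.95
MXN 71,087,222.95 ÷ 20.553 = EUR 3,458,727.34
Profit = EUR 3,458,727.34 − EUR 3,373,000.00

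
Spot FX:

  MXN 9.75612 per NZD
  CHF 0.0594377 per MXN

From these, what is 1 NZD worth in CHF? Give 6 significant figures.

1 NZD × 9.75612 = 9.75612 MXN
9.75612 MXN × 0.0594377 = 0.579881 CHF

NZD/CHF = 0.579881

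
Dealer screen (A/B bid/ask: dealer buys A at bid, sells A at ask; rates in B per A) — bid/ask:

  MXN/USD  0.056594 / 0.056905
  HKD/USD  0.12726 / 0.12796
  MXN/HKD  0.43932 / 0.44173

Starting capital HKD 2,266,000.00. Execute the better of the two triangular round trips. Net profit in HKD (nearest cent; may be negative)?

Net profit: HKD 2,815.44

Best loop HKD → MXN → USD → HKD:
HKD 2,266,000.00 ÷ 0.44173 (buy MXN at ask) = MXN 5,129,830.44
MXN 5,129,830.44 × 0.056594 (sell MXN at bid) = USD 290,317.62
USD 290,317.62 ÷ 0.12796 (buy HKD at ask) = HKD 2,268,815.44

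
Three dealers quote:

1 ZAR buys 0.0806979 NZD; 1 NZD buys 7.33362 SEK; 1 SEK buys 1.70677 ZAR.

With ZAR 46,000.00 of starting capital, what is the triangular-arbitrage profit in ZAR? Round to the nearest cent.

Profitable loop is ZAR → NZD → SEK → ZAR:
ZAR 46,000.00 × 0.0806979 = NZD 3,712.10
NZD 3,712.10 × 7.33362 = SEK 27,223.16
SEK 27,223.16 × 1.70677 = ZAR 46,463.67
Profit = ZAR 46,463.67 − ZAR 46,000.00

Profit: ZAR 463.67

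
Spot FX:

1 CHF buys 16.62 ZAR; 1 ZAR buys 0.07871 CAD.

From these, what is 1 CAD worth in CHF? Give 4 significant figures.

CAD/CHF = 0.7644

1 CAD ÷ 0.07871 = 12.7049 ZAR
12.7049 ZAR ÷ 16.62 = 0.764432 CHF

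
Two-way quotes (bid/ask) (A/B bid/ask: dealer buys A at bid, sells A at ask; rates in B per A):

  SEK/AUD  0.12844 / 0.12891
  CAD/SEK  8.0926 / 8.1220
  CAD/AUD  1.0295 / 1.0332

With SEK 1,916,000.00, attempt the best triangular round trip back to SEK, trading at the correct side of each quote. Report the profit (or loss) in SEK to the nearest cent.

Net profit: SEK 11,522.60

Best loop SEK → AUD → CAD → SEK:
SEK 1,916,000.00 × 0.12844 (sell SEK at bid) = AUD 246,091.04
AUD 246,091.04 ÷ 1.0332 (buy CAD at ask) = CAD 238,183.35
CAD 238,183.35 × 8.0926 (sell CAD at bid) = SEK 1,927,522.60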